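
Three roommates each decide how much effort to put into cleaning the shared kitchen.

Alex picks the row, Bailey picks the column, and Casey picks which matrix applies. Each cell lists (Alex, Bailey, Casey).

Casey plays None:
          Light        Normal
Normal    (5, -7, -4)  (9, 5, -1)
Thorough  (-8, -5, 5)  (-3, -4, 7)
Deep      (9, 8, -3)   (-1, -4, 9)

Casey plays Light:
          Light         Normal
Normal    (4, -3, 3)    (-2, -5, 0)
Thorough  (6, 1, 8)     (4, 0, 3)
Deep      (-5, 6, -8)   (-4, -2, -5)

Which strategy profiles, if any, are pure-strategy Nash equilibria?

(Normal, Light, None): Alex can switch to Deep (5 → 9). Not NE.
(Normal, Light, Light): Alex can switch to Thorough (4 → 6). Not NE.
(Normal, Normal, None): Casey can switch to Light (-1 → 0). Not NE.
(Normal, Normal, Light): Alex can switch to Thorough (-2 → 4). Not NE.
(Thorough, Light, None): Alex can switch to Normal (-8 → 5). Not NE.
(Thorough, Light, Light): Alex gets 6, best alternative 4; Bailey gets 1, best alternative 0; Casey gets 8, best alternative 5. No profitable deviation — NE.
(Thorough, Normal, None): Alex can switch to Normal (-3 → 9). Not NE.
(Thorough, Normal, Light): Bailey can switch to Light (0 → 1). Not NE.
(Deep, Light, None): Alex gets 9, best alternative 5; Bailey gets 8, best alternative -4; Casey gets -3, best alternative -8. No profitable deviation — NE.
(Deep, Light, Light): Alex can switch to Normal (-5 → 4). Not NE.
(The remaining 2 profiles each have a profitable deviation by the same check.)

(Thorough, Light, Light) and (Deep, Light, None)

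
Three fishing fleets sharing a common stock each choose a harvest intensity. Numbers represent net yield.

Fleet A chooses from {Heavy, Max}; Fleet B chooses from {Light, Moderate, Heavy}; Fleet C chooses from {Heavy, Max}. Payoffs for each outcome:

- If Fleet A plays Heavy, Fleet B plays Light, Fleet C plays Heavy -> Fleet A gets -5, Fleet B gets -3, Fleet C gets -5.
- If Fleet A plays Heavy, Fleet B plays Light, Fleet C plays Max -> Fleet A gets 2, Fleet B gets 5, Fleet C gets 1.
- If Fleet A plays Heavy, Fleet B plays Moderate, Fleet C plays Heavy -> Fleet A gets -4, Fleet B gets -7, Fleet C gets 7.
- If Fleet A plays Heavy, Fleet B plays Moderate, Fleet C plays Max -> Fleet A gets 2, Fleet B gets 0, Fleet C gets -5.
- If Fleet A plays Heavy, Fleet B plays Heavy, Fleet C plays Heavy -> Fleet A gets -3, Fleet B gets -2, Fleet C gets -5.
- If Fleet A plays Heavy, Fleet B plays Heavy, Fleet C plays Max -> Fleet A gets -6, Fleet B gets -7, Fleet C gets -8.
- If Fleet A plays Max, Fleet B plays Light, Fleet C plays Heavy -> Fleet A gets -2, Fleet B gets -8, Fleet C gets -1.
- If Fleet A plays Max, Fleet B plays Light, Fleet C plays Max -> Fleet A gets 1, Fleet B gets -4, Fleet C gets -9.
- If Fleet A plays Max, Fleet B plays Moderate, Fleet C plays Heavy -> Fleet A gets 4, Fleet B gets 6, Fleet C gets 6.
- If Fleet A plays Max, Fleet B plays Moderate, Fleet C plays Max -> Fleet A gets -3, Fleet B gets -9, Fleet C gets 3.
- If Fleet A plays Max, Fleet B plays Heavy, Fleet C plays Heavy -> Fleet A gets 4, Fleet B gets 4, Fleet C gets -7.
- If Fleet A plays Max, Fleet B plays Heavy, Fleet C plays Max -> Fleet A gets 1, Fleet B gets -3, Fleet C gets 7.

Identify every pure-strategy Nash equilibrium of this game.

(Heavy, Light, Max), (Max, Moderate, Heavy), (Max, Heavy, Max)

(Heavy, Light, Heavy): Fleet A can switch to Max (-5 → -2). Not NE.
(Heavy, Light, Max): Fleet A gets 2, best alternative 1; Fleet B gets 5, best alternative 0; Fleet C gets 1, best alternative -5. No profitable deviation — NE.
(Heavy, Moderate, Heavy): Fleet A can switch to Max (-4 → 4). Not NE.
(Heavy, Moderate, Max): Fleet B can switch to Light (0 → 5). Not NE.
(Heavy, Heavy, Heavy): Fleet A can switch to Max (-3 → 4). Not NE.
(Heavy, Heavy, Max): Fleet A can switch to Max (-6 → 1). Not NE.
(Max, Light, Heavy): Fleet B can switch to Moderate (-8 → 6). Not NE.
(Max, Light, Max): Fleet A can switch to Heavy (1 → 2). Not NE.
(Max, Moderate, Heavy): Fleet A gets 4, best alternative -4; Fleet B gets 6, best alternative 4; Fleet C gets 6, best alternative 3. No profitable deviation — NE.
(Max, Moderate, Max): Fleet A can switch to Heavy (-3 → 2). Not NE.
(Max, Heavy, Max): Fleet A gets 1, best alternative -6; Fleet B gets -3, best alternative -4; Fleet C gets 7, best alternative -7. No profitable deviation — NE.
(The remaining 1 profile has a profitable deviation by the same check.)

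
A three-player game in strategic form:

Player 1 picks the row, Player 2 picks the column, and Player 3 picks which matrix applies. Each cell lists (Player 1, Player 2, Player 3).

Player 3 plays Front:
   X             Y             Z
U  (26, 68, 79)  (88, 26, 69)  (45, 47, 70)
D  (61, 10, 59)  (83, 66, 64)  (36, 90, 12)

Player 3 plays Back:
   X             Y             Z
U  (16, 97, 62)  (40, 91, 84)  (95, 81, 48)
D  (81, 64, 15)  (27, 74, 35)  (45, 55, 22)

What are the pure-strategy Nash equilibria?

For each player, find the best response to each opponent profile; mutual best responses are the pure NE.
Player 1 against (X, Front): payoffs 26, 61 → best response D.
Player 1 against (X, Back): payoffs 16, 81 → best response D.
Player 1 against (Y, Front): payoffs 88, 83 → best response U.
Player 1 against (Y, Back): payoffs 40, 27 → best response U.
Player 1 against (Z, Front): payoffs 45, 36 → best response U.
Player 1 against (Z, Back): payoffs 95, 45 → best response U.
Player 2 against (U, Front): payoffs 68, 26, 47 → best response X.
Player 2 against (U, Back): payoffs 97, 91, 81 → best response X.
Player 2 against (D, Front): payoffs 10, 66, 90 → best response Z.
Player 2 against (D, Back): payoffs 64, 74, 55 → best response Y.
Player 3 against (U, X): payoffs 79, 62 → best response Front.
Player 3 against (U, Y): payoffs 69, 84 → best response Back.
Player 3 against (U, Z): payoffs 70, 48 → best response Front.
Player 3 against (D, X): payoffs 59, 15 → best response Front.
Player 3 against (D, Y): payoffs 64, 35 → best response Front.
Player 3 against (D, Z): payoffs 12, 22 → best response Back.
No profile is a mutual best response for all players.

This game has no pure Nash equilibrium.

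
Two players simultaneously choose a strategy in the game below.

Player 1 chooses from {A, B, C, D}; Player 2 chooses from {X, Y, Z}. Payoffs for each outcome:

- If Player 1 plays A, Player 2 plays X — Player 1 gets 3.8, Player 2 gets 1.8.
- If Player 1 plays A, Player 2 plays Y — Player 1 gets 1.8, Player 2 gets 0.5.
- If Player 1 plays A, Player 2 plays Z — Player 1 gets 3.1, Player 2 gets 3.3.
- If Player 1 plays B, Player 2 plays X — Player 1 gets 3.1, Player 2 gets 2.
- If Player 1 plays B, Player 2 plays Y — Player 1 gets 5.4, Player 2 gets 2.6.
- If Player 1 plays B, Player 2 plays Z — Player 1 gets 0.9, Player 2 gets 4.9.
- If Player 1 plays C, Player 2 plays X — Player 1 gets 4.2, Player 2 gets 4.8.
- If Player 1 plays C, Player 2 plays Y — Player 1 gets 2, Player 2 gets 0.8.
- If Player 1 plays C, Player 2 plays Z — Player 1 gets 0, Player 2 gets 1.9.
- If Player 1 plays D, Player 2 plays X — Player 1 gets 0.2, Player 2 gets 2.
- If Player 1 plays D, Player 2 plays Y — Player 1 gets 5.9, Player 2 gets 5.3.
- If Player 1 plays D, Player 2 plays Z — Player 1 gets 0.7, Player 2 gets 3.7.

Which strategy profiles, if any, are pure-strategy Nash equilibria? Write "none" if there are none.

(A, X): Player 1 can switch to C (3.8 → 4.2). Not NE.
(A, Y): Player 1 can switch to B (1.8 → 5.4). Not NE.
(A, Z): Player 1 gets 3.1, best alternative 0.9; Player 2 gets 3.3, best alternative 1.8. No profitable deviation — NE.
(B, X): Player 1 can switch to A (3.1 → 3.8). Not NE.
(B, Y): Player 1 can switch to D (5.4 → 5.9). Not NE.
(B, Z): Player 1 can switch to A (0.9 → 3.1). Not NE.
(C, X): Player 1 gets 4.2, best alternative 3.8; Player 2 gets 4.8, best alternative 1.9. No profitable deviation — NE.
(C, Y): Player 1 can switch to B (2 → 5.4). Not NE.
(C, Z): Player 1 can switch to A (0 → 3.1). Not NE.
(D, X): Player 1 can switch to A (0.2 → 3.8). Not NE.
(D, Y): Player 1 gets 5.9, best alternative 5.4; Player 2 gets 5.3, best alternative 3.7. No profitable deviation — NE.
(The remaining 1 profile has a profitable deviation by the same check.)

Pure-strategy Nash equilibria: (A, Z) and (C, X) and (D, Y)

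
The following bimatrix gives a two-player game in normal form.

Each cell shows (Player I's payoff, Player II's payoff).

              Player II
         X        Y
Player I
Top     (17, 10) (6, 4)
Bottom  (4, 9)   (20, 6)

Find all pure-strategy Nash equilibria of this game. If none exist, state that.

Check each profile: it is a Nash equilibrium iff no player can strictly gain by switching unilaterally.
(Top, X): Player I gets 17, best alternative 4; Player II gets 10, best alternative 4. No profitable deviation — NE.
(Top, Y): Player I can switch to Bottom (6 → 20). Not NE.
(Bottom, X): Player I can switch to Top (4 → 17). Not NE.
(Bottom, Y): Player II can switch to X (6 → 9). Not NE.

Pure NE: (Top, X)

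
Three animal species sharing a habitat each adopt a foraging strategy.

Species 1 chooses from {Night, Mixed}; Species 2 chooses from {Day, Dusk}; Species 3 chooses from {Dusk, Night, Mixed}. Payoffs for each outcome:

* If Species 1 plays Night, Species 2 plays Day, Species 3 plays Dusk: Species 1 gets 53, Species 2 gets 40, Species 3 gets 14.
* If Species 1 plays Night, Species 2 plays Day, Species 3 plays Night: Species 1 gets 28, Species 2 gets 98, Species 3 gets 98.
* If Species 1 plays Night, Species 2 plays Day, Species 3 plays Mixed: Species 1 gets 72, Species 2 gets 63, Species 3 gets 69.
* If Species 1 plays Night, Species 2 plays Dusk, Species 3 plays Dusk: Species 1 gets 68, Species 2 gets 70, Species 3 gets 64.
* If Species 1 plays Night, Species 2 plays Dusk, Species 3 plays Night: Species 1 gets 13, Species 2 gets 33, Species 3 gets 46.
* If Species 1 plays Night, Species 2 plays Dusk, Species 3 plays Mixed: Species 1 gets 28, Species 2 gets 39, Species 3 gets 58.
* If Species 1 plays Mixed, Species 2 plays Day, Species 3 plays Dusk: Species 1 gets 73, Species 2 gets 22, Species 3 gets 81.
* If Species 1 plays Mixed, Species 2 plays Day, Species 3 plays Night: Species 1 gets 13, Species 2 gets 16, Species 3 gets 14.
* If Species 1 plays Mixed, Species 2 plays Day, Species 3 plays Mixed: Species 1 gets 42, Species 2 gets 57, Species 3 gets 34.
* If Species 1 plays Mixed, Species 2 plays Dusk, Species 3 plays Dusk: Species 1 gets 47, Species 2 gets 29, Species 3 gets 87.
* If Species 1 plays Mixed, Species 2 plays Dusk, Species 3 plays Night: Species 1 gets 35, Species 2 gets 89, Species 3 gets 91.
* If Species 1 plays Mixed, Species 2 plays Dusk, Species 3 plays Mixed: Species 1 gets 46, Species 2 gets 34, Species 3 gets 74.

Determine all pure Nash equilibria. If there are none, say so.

The pure Nash equilibria are (Night, Day, Night) and (Night, Dusk, Dusk) and (Mixed, Dusk, Night).

Mark each player's best response to every combination of opponents' strategies; a profile where every player is best-responding is a pure Nash equilibrium.
Species 1 against (Day, Dusk): payoffs 53, 73 → best response Mixed.
Species 1 against (Day, Night): payoffs 28, 13 → best response Night.
Species 1 against (Day, Mixed): payoffs 72, 42 → best response Night.
Species 1 against (Dusk, Dusk): payoffs 68, 47 → best response Night.
Species 1 against (Dusk, Night): payoffs 13, 35 → best response Mixed.
Species 1 against (Dusk, Mixed): payoffs 28, 46 → best response Mixed.
Species 2 against (Night, Dusk): payoffs 40, 70 → best response Dusk.
Species 2 against (Night, Night): payoffs 98, 33 → best response Day.
Species 2 against (Night, Mixed): payoffs 63, 39 → best response Day.
Species 2 against (Mixed, Dusk): payoffs 22, 29 → best response Dusk.
Species 2 against (Mixed, Night): payoffs 16, 89 → best response Dusk.
Species 2 against (Mixed, Mixed): payoffs 57, 34 → best response Day.
Species 3 against (Night, Day): payoffs 14, 98, 69 → best response Night.
Species 3 against (Night, Dusk): payoffs 64, 46, 58 → best response Dusk.
Species 3 against (Mixed, Day): payoffs 81, 14, 34 → best response Dusk.
Species 3 against (Mixed, Dusk): payoffs 87, 91, 74 → best response Night.
Mutual best responses: (Night, Day, Night); (Night, Dusk, Dusk); (Mixed, Dusk, Night).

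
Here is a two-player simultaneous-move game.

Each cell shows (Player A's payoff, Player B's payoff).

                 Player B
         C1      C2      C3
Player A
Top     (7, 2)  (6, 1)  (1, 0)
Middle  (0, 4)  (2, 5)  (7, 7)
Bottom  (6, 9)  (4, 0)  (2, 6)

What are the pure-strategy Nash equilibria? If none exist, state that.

(Top, C1): Player A gets 7, best alternative 6; Player B gets 2, best alternative 1. No profitable deviation — NE.
(Top, C2): Player B can switch to C1 (1 → 2). Not NE.
(Top, C3): Player A can switch to Middle (1 → 7). Not NE.
(Middle, C1): Player A can switch to Top (0 → 7). Not NE.
(Middle, C2): Player A can switch to Top (2 → 6). Not NE.
(Middle, C3): Player A gets 7, best alternative 2; Player B gets 7, best alternative 5. No profitable deviation — NE.
(Bottom, C1): Player A can switch to Top (6 → 7). Not NE.
(Bottom, C2): Player A can switch to Top (4 → 6). Not NE.
(Bottom, C3): Player A can switch to Middle (2 → 7). Not NE.

Pure-strategy Nash equilibria: (Top, C1), (Middle, C3)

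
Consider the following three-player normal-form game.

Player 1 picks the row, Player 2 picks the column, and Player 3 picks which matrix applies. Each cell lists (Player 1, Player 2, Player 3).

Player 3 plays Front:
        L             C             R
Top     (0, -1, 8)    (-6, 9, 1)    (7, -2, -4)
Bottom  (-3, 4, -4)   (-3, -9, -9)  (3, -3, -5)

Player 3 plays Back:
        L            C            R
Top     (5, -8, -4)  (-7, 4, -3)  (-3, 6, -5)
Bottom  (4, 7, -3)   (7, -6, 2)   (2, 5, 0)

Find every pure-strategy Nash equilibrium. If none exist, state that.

none

(Top, L, Front): Player 2 can switch to C (-1 → 9). Not NE.
(Top, L, Back): Player 2 can switch to C (-8 → 4). Not NE.
(Top, C, Front): Player 1 can switch to Bottom (-6 → -3). Not NE.
(Top, C, Back): Player 1 can switch to Bottom (-7 → 7). Not NE.
(Top, R, Front): Player 2 can switch to L (-2 → -1). Not NE.
(Top, R, Back): Player 1 can switch to Bottom (-3 → 2). Not NE.
(Bottom, L, Front): Player 1 can switch to Top (-3 → 0). Not NE.
(Bottom, L, Back): Player 1 can switch to Top (4 → 5). Not NE.
(Bottom, C, Front): Player 2 can switch to L (-9 → 4). Not NE.
(Bottom, C, Back): Player 2 can switch to L (-6 → 7). Not NE.
(The remaining 2 profiles each have a profitable deviation by the same check.)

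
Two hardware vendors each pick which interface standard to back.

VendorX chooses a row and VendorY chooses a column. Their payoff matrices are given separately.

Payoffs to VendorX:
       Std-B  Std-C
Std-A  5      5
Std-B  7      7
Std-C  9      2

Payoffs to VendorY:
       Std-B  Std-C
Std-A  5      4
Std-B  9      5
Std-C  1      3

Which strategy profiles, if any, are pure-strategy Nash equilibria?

(Std-A, Std-B): VendorX can switch to Std-B (5 → 7). Not NE.
(Std-A, Std-C): VendorX can switch to Std-B (5 → 7). Not NE.
(Std-B, Std-B): VendorX can switch to Std-C (7 → 9). Not NE.
(Std-B, Std-C): VendorY can switch to Std-B (5 → 9). Not NE.
(Std-C, Std-B): VendorY can switch to Std-C (1 → 3). Not NE.
(Std-C, Std-C): VendorX can switch to Std-A (2 → 5). Not NE.

There is no pure-strategy Nash equilibrium.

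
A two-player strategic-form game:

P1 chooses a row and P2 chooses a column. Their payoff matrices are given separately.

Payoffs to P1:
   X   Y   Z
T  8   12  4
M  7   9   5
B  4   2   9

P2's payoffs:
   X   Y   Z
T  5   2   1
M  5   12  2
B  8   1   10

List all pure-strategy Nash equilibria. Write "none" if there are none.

Pure-strategy Nash equilibria: (T, X), (B, Z)

(T, X): P1 gets 8, best alternative 7; P2 gets 5, best alternative 2. No profitable deviation — NE.
(T, Y): P2 can switch to X (2 → 5). Not NE.
(T, Z): P1 can switch to M (4 → 5). Not NE.
(M, X): P1 can switch to T (7 → 8). Not NE.
(M, Y): P1 can switch to T (9 → 12). Not NE.
(M, Z): P1 can switch to B (5 → 9). Not NE.
(B, X): P1 can switch to T (4 → 8). Not NE.
(B, Y): P1 can switch to T (2 → 12). Not NE.
(B, Z): P1 gets 9, best alternative 5; P2 gets 10, best alternative 8. No profitable deviation — NE.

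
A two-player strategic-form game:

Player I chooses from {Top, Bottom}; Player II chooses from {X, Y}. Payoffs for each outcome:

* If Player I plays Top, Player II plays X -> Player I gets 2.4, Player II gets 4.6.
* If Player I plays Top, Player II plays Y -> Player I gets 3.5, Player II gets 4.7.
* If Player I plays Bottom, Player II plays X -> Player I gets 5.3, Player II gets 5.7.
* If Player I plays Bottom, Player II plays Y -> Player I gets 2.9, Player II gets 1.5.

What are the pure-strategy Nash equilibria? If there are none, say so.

Pure-strategy Nash equilibria: (Top, Y), (Bottom, X)

Player I against X: payoffs 2.4, 5.3 → best response Bottom.
Player I against Y: payoffs 3.5, 2.9 → best response Top.
Player II against Top: payoffs 4.6, 4.7 → best response Y.
Player II against Bottom: payoffs 5.7, 1.5 → best response X.
Mutual best responses: (Top, Y); (Bottom, X).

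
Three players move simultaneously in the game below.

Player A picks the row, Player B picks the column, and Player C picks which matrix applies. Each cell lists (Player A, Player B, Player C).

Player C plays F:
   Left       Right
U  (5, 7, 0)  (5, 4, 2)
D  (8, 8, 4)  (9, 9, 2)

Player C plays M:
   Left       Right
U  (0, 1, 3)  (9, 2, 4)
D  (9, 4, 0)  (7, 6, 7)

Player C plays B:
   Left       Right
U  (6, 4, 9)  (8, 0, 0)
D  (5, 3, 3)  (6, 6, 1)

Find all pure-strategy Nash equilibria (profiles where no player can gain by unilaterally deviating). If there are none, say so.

The pure Nash equilibria are (U, Left, B) and (U, Right, M).

Check each profile: it is a Nash equilibrium iff no player can strictly gain by switching unilaterally.
(U, Left, F): Player A can switch to D (5 → 8). Not NE.
(U, Left, M): Player A can switch to D (0 → 9). Not NE.
(U, Left, B): Player A gets 6, best alternative 5; Player B gets 4, best alternative 0; Player C gets 9, best alternative 3. No profitable deviation — NE.
(U, Right, F): Player A can switch to D (5 → 9). Not NE.
(U, Right, M): Player A gets 9, best alternative 7; Player B gets 2, best alternative 1; Player C gets 4, best alternative 2. No profitable deviation — NE.
(U, Right, B): Player B can switch to Left (0 → 4). Not NE.
(D, Left, F): Player B can switch to Right (8 → 9). Not NE.
(D, Left, M): Player B can switch to Right (4 → 6). Not NE.
(D, Left, B): Player A can switch to U (5 → 6). Not NE.
(D, Right, F): Player C can switch to M (2 → 7). Not NE.
(The remaining 2 profiles each have a profitable deviation by the same check.)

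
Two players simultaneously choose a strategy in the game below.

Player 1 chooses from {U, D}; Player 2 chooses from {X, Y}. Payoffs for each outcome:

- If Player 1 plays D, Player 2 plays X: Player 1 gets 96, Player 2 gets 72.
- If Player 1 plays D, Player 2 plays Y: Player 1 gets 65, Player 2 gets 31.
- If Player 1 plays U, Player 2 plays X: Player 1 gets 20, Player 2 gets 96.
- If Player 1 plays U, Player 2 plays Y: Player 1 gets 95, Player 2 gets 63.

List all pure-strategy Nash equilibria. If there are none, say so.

Player 1 against X: payoffs 20, 96 → best response D.
Player 1 against Y: payoffs 95, 65 → best response U.
Player 2 against U: payoffs 96, 63 → best response X.
Player 2 against D: payoffs 72, 31 → best response X.
Mutual best responses: (D, X).

Pure NE: (D, X)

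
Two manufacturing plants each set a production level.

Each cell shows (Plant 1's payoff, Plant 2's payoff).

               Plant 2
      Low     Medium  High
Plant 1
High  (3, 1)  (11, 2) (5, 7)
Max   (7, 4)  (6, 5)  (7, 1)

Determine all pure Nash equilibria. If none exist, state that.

This game has no pure Nash equilibrium.

(High, Low): Plant 1 can switch to Max (3 → 7). Not NE.
(High, Medium): Plant 2 can switch to High (2 → 7). Not NE.
(High, High): Plant 1 can switch to Max (5 → 7). Not NE.
(Max, Low): Plant 2 can switch to Medium (4 → 5). Not NE.
(Max, Medium): Plant 1 can switch to High (6 → 11). Not NE.
(Max, High): Plant 2 can switch to Low (1 → 4). Not NE.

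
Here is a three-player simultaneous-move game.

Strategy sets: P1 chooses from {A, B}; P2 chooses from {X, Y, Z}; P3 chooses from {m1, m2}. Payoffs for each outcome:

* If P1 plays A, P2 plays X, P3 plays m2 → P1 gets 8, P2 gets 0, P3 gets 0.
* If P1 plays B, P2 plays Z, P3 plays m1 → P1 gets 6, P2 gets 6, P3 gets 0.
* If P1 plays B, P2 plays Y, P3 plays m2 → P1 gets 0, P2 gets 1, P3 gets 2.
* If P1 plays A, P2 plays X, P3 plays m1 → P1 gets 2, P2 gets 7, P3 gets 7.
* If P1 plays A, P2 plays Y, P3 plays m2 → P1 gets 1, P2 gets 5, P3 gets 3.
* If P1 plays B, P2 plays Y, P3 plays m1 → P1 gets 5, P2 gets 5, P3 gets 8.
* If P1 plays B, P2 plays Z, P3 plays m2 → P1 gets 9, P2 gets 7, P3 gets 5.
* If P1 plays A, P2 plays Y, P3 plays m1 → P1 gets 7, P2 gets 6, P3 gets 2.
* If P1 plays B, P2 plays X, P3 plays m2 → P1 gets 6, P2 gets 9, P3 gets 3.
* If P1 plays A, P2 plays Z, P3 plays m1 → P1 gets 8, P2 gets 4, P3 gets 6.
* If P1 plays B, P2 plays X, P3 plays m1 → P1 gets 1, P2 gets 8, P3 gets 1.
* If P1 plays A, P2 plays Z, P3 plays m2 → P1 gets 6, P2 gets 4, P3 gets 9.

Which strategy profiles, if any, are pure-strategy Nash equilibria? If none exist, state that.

P1 against (X, m1): payoffs 2, 1 → best response A.
P1 against (X, m2): payoffs 8, 6 → best response A.
P1 against (Y, m1): payoffs 7, 5 → best response A.
P1 against (Y, m2): payoffs 1, 0 → best response A.
P1 against (Z, m1): payoffs 8, 6 → best response A.
P1 against (Z, m2): payoffs 6, 9 → best response B.
P2 against (A, m1): payoffs 7, 6, 4 → best response X.
P2 against (A, m2): payoffs 0, 5, 4 → best response Y.
P2 against (B, m1): payoffs 8, 5, 6 → best response X.
P2 against (B, m2): payoffs 9, 1, 7 → best response X.
P3 against (A, X): payoffs 7, 0 → best response m1.
P3 against (A, Y): payoffs 2, 3 → best response m2.
P3 against (A, Z): payoffs 6, 9 → best response m2.
P3 against (B, X): payoffs 1, 3 → best response m2.
P3 against (B, Y): payoffs 8, 2 → best response m1.
P3 against (B, Z): payoffs 0, 5 → best response m2.
Mutual best responses: (A, X, m1); (A, Y, m2).

The pure Nash equilibria are (A, X, m1), (A, Y, m2).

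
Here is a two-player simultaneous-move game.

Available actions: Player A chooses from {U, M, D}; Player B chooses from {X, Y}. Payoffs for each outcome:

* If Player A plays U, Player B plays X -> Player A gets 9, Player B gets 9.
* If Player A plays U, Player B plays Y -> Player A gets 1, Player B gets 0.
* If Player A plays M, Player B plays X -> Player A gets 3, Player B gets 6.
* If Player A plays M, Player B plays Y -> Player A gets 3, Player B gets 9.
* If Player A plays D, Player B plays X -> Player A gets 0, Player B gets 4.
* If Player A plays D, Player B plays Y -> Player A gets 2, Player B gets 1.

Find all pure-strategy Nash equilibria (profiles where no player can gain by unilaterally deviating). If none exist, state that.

The pure Nash equilibria are (U, X) and (M, Y).

(U, X): Player A gets 9, best alternative 3; Player B gets 9, best alternative 0. No profitable deviation — NE.
(U, Y): Player A can switch to M (1 → 3). Not NE.
(M, X): Player A can switch to U (3 → 9). Not NE.
(M, Y): Player A gets 3, best alternative 2; Player B gets 9, best alternative 6. No profitable deviation — NE.
(D, X): Player A can switch to U (0 → 9). Not NE.
(D, Y): Player A can switch to M (2 → 3). Not NE.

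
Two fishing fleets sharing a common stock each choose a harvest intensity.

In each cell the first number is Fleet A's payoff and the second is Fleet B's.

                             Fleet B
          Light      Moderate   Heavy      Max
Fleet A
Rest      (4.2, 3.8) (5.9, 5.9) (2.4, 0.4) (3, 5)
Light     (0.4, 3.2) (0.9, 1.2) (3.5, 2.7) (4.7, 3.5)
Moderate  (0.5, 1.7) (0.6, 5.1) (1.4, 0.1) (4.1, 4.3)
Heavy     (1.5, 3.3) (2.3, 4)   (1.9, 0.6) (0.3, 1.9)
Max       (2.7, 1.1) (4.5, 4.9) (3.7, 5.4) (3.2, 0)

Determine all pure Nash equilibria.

The pure Nash equilibria are (Rest, Moderate); (Light, Max); (Max, Heavy).

Fleet A against Light: payoffs 4.2, 0.4, 0.5, 1.5, 2.7 → best response Rest.
Fleet A against Moderate: payoffs 5.9, 0.9, 0.6, 2.3, 4.5 → best response Rest.
Fleet A against Heavy: payoffs 2.4, 3.5, 1.4, 1.9, 3.7 → best response Max.
Fleet A against Max: payoffs 3, 4.7, 4.1, 0.3, 3.2 → best response Light.
Fleet B against Rest: payoffs 3.8, 5.9, 0.4, 5 → best response Moderate.
Fleet B against Light: payoffs 3.2, 1.2, 2.7, 3.5 → best response Max.
Fleet B against Moderate: payoffs 1.7, 5.1, 0.1, 4.3 → best response Moderate.
Fleet B against Heavy: payoffs 3.3, 4, 0.6, 1.9 → best response Moderate.
Fleet B against Max: payoffs 1.1, 4.9, 5.4, 0 → best response Heavy.
Mutual best responses: (Rest, Moderate); (Light, Max); (Max, Heavy).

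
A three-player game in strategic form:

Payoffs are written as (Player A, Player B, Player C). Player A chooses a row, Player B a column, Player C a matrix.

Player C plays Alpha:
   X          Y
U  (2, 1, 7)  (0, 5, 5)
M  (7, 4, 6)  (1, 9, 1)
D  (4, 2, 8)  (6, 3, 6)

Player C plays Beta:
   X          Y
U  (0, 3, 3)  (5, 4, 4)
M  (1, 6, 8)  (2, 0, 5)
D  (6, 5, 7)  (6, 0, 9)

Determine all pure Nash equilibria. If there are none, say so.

There is no pure-strategy Nash equilibrium.

Mark each player's best response to every combination of opponents' strategies; a profile where every player is best-responding is a pure Nash equilibrium.
Player A against (X, Alpha): payoffs 2, 7, 4 → best response M.
Player A against (X, Beta): payoffs 0, 1, 6 → best response D.
Player A against (Y, Alpha): payoffs 0, 1, 6 → best response D.
Player A against (Y, Beta): payoffs 5, 2, 6 → best response D.
Player B against (U, Alpha): payoffs 1, 5 → best response Y.
Player B against (U, Beta): payoffs 3, 4 → best response Y.
Player B against (M, Alpha): payoffs 4, 9 → best response Y.
Player B against (M, Beta): payoffs 6, 0 → best response X.
Player B against (D, Alpha): payoffs 2, 3 → best response Y.
Player B against (D, Beta): payoffs 5, 0 → best response X.
Player C against (U, X): payoffs 7, 3 → best response Alpha.
Player C against (U, Y): payoffs 5, 4 → best response Alpha.
Player C against (M, X): payoffs 6, 8 → best response Beta.
Player C against (M, Y): payoffs 1, 5 → best response Beta.
Player C against (D, X): payoffs 8, 7 → best response Alpha.
Player C against (D, Y): payoffs 6, 9 → best response Beta.
No profile is a mutual best response for all players.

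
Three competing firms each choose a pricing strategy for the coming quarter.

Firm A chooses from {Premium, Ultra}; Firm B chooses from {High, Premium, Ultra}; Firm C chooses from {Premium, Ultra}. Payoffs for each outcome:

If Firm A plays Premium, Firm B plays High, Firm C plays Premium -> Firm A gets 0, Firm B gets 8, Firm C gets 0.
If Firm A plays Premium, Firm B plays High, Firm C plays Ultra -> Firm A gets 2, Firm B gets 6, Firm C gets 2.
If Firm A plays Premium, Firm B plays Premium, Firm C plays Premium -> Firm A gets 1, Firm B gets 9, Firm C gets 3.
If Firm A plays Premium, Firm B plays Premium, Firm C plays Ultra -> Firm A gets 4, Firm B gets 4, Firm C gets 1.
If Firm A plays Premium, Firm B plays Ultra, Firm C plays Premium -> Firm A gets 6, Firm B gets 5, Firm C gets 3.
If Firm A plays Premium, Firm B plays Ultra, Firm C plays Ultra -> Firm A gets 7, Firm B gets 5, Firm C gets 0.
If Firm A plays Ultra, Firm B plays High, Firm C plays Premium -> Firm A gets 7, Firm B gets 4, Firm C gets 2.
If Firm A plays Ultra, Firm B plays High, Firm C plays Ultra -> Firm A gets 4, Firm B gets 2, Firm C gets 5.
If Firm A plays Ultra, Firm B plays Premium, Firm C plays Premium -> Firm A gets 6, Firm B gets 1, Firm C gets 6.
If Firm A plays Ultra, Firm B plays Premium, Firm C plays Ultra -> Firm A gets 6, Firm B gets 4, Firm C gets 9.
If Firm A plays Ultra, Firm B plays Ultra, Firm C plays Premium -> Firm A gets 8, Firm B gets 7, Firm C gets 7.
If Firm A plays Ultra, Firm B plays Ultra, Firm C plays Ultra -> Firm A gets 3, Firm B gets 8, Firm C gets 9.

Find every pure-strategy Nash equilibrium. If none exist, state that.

Firm A against (High, Premium): payoffs 0, 7 → best response Ultra.
Firm A against (High, Ultra): payoffs 2, 4 → best response Ultra.
Firm A against (Premium, Premium): payoffs 1, 6 → best response Ultra.
Firm A against (Premium, Ultra): payoffs 4, 6 → best response Ultra.
Firm A against (Ultra, Premium): payoffs 6, 8 → best response Ultra.
Firm A against (Ultra, Ultra): payoffs 7, 3 → best response Premium.
Firm B against (Premium, Premium): payoffs 8, 9, 5 → best response Premium.
Firm B against (Premium, Ultra): payoffs 6, 4, 5 → best response High.
Firm B against (Ultra, Premium): payoffs 4, 1, 7 → best response Ultra.
Firm B against (Ultra, Ultra): payoffs 2, 4, 8 → best response Ultra.
Firm C against (Premium, High): payoffs 0, 2 → best response Ultra.
Firm C against (Premium, Premium): payoffs 3, 1 → best response Premium.
Firm C against (Premium, Ultra): payoffs 3, 0 → best response Premium.
Firm C against (Ultra, High): payoffs 2, 5 → best response Ultra.
Firm C against (Ultra, Premium): payoffs 6, 9 → best response Ultra.
Firm C against (Ultra, Ultra): payoffs 7, 9 → best response Ultra.
No profile is a mutual best response for all players.

none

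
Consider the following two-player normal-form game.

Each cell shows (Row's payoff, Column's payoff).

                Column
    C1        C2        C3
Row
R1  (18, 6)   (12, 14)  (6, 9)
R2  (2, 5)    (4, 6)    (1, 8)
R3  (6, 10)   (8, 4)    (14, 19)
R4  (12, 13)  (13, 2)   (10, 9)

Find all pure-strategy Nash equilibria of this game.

(R1, C1): Column can switch to C2 (6 → 14). Not NE.
(R1, C2): Row can switch to R4 (12 → 13). Not NE.
(R1, C3): Row can switch to R3 (6 → 14). Not NE.
(R2, C1): Row can switch to R1 (2 → 18). Not NE.
(R2, C2): Row can switch to R1 (4 → 12). Not NE.
(R2, C3): Row can switch to R1 (1 → 6). Not NE.
(R3, C1): Row can switch to R1 (6 → 18). Not NE.
(R3, C2): Row can switch to R1 (8 → 12). Not NE.
(R3, C3): Row gets 14, best alternative 10; Column gets 19, best alternative 10. No profitable deviation — NE.
(The remaining 3 profiles each have a profitable deviation by the same check.)

Pure NE: (R3, C3)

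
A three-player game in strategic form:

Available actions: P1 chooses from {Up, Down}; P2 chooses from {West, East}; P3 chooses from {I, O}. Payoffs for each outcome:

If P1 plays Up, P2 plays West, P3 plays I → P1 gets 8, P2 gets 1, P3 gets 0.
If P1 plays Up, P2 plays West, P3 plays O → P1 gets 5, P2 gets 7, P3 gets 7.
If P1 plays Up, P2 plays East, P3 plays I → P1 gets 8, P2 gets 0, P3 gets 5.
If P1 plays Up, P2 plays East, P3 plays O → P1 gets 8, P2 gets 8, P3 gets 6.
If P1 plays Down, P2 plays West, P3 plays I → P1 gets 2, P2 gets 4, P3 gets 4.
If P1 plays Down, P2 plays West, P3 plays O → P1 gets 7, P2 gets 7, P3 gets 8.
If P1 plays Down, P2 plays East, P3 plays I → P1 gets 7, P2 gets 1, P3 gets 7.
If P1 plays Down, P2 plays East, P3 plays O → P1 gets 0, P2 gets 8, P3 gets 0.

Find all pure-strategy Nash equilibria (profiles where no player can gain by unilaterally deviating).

(Up, East, O)

Mark each player's best response to every combination of opponents' strategies; a profile where every player is best-responding is a pure Nash equilibrium.
P1 against (West, I): payoffs 8, 2 → best response Up.
P1 against (West, O): payoffs 5, 7 → best response Down.
P1 against (East, I): payoffs 8, 7 → best response Up.
P1 against (East, O): payoffs 8, 0 → best response Up.
P2 against (Up, I): payoffs 1, 0 → best response West.
P2 against (Up, O): payoffs 7, 8 → best response East.
P2 against (Down, I): payoffs 4, 1 → best response West.
P2 against (Down, O): payoffs 7, 8 → best response East.
P3 against (Up, West): payoffs 0, 7 → best response O.
P3 against (Up, East): payoffs 5, 6 → best response O.
P3 against (Down, West): payoffs 4, 8 → best response O.
P3 against (Down, East): payoffs 7, 0 → best response I.
Mutual best responses: (Up, East, O).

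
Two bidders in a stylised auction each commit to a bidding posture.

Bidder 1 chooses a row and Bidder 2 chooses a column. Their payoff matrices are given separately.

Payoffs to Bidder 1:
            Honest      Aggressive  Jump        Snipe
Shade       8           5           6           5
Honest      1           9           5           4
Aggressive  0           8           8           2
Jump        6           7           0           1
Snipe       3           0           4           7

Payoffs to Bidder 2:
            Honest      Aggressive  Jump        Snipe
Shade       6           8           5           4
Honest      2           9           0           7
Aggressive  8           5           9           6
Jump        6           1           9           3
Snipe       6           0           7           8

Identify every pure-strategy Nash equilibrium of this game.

The pure Nash equilibria are (Honest, Aggressive); (Aggressive, Jump); (Snipe, Snipe).

(Shade, Honest): Bidder 2 can switch to Aggressive (6 → 8). Not NE.
(Shade, Aggressive): Bidder 1 can switch to Honest (5 → 9). Not NE.
(Shade, Jump): Bidder 1 can switch to Aggressive (6 → 8). Not NE.
(Shade, Snipe): Bidder 1 can switch to Snipe (5 → 7). Not NE.
(Honest, Honest): Bidder 1 can switch to Shade (1 → 8). Not NE.
(Honest, Aggressive): Bidder 1 gets 9, best alternative 8; Bidder 2 gets 9, best alternative 7. No profitable deviation — NE.
(Honest, Jump): Bidder 1 can switch to Shade (5 → 6). Not NE.
(Aggressive, Jump): Bidder 1 gets 8, best alternative 6; Bidder 2 gets 9, best alternative 8. No profitable deviation — NE.
(Snipe, Snipe): Bidder 1 gets 7, best alternative 5; Bidder 2 gets 8, best alternative 7. No profitable deviation — NE.
(The remaining 11 profiles each have a profitable deviation by the same check.)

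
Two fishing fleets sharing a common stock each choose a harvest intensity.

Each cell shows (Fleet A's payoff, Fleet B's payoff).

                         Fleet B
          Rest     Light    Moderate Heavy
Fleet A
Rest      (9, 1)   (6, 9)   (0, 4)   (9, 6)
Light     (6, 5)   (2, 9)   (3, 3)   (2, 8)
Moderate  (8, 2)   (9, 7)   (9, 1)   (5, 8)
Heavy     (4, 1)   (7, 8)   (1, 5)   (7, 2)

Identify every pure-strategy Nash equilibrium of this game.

For each player, find the best response to each opponent profile; mutual best responses are the pure NE.
Fleet A against Rest: payoffs 9, 6, 8, 4 → best response Rest.
Fleet A against Light: payoffs 6, 2, 9, 7 → best response Moderate.
Fleet A against Moderate: payoffs 0, 3, 9, 1 → best response Moderate.
Fleet A against Heavy: payoffs 9, 2, 5, 7 → best response Rest.
Fleet B against Rest: payoffs 1, 9, 4, 6 → best response Light.
Fleet B against Light: payoffs 5, 9, 3, 8 → best response Light.
Fleet B against Moderate: payoffs 2, 7, 1, 8 → best response Heavy.
Fleet B against Heavy: payoffs 1, 8, 5, 2 → best response Light.
No profile is a mutual best response for all players.

none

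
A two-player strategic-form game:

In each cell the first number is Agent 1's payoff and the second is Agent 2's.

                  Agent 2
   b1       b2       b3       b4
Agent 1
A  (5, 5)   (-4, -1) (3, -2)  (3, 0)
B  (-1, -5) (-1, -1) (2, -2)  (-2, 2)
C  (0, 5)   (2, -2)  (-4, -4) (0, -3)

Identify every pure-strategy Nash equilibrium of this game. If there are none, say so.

Pure NE: (A, b1)

Agent 1 against b1: payoffs 5, -1, 0 → best response A.
Agent 1 against b2: payoffs -4, -1, 2 → best response C.
Agent 1 against b3: payoffs 3, 2, -4 → best response A.
Agent 1 against b4: payoffs 3, -2, 0 → best response A.
Agent 2 against A: payoffs 5, -1, -2, 0 → best response b1.
Agent 2 against B: payoffs -5, -1, -2, 2 → best response b4.
Agent 2 against C: payoffs 5, -2, -4, -3 → best response b1.
Mutual best responses: (A, b1).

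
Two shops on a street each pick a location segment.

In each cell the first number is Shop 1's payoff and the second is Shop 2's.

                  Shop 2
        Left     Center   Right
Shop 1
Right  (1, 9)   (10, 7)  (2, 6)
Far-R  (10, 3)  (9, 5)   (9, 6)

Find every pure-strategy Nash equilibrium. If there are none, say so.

The unique pure-strategy Nash equilibrium is (Far-R, Right).

For each strategy profile, look for a profitable unilateral deviation.
(Right, Left): Shop 1 can switch to Far-R (1 → 10). Not NE.
(Right, Center): Shop 2 can switch to Left (7 → 9). Not NE.
(Right, Right): Shop 1 can switch to Far-R (2 → 9). Not NE.
(Far-R, Left): Shop 2 can switch to Center (3 → 5). Not NE.
(Far-R, Center): Shop 1 can switch to Right (9 → 10). Not NE.
(Far-R, Right): Shop 1 gets 9, best alternative 2; Shop 2 gets 6, best alternative 5. No profitable deviation — NE.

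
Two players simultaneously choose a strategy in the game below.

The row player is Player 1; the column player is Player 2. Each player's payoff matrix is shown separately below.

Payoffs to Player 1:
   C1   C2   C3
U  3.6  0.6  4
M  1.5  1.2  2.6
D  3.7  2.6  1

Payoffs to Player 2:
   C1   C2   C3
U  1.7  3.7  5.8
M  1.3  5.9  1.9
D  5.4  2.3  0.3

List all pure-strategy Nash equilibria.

Player 1 against C1: payoffs 3.6, 1.5, 3.7 → best response D.
Player 1 against C2: payoffs 0.6, 1.2, 2.6 → best response D.
Player 1 against C3: payoffs 4, 2.6, 1 → best response U.
Player 2 against U: payoffs 1.7, 3.7, 5.8 → best response C3.
Player 2 against M: payoffs 1.3, 5.9, 1.9 → best response C2.
Player 2 against D: payoffs 5.4, 2.3, 0.3 → best response C1.
Mutual best responses: (U, C3); (D, C1).

Pure-strategy Nash equilibria: (U, C3); (D, C1)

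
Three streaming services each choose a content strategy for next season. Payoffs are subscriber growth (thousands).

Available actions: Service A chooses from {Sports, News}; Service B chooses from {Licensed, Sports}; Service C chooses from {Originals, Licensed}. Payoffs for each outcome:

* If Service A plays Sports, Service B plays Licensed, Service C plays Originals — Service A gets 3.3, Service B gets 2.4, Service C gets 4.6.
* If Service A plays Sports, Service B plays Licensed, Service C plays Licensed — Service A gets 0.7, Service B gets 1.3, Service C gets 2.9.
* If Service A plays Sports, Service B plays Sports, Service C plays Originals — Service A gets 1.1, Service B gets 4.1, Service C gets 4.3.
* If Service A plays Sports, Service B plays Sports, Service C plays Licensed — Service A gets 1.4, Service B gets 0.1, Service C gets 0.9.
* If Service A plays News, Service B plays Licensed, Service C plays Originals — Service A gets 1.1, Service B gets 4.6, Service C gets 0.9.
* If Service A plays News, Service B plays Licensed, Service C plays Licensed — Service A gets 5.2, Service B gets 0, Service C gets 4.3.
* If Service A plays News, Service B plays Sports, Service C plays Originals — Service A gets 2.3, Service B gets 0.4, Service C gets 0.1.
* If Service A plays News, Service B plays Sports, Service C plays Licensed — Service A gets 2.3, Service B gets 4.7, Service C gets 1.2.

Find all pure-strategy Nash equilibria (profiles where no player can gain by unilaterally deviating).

For each player, find the best response to each opponent profile; mutual best responses are the pure NE.
Service A against (Licensed, Originals): payoffs 3.3, 1.1 → best response Sports.
Service A against (Licensed, Licensed): payoffs 0.7, 5.2 → best response News.
Service A against (Sports, Originals): payoffs 1.1, 2.3 → best response News.
Service A against (Sports, Licensed): payoffs 1.4, 2.3 → best response News.
Service B against (Sports, Originals): payoffs 2.4, 4.1 → best response Sports.
Service B against (Sports, Licensed): payoffs 1.3, 0.1 → best response Licensed.
Service B against (News, Originals): payoffs 4.6, 0.4 → best response Licensed.
Service B against (News, Licensed): payoffs 0, 4.7 → best response Sports.
Service C against (Sports, Licensed): payoffs 4.6, 2.9 → best response Originals.
Service C against (Sports, Sports): payoffs 4.3, 0.9 → best response Originals.
Service C against (News, Licensed): payoffs 0.9, 4.3 → best response Licensed.
Service C against (News, Sports): payoffs 0.1, 1.2 → best response Licensed.
Mutual best responses: (News, Sports, Licensed).

Pure NE: (News, Sports, Licensed)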